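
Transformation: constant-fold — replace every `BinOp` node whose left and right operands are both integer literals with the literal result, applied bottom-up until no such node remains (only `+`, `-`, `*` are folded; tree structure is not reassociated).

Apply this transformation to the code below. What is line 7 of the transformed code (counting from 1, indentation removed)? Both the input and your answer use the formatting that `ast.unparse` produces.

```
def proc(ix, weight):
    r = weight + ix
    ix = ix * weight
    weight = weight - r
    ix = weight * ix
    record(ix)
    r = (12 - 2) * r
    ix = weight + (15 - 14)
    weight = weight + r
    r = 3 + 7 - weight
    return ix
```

Transformed code:
def proc(ix, weight):
    r = weight + ix
    ix = ix * weight
    weight = weight - r
    ix = weight * ix
    record(ix)
    r = 10 * r
    ix = weight + 1
    weight = weight + r
    r = 10 - weight
    return ix

r = 10 * r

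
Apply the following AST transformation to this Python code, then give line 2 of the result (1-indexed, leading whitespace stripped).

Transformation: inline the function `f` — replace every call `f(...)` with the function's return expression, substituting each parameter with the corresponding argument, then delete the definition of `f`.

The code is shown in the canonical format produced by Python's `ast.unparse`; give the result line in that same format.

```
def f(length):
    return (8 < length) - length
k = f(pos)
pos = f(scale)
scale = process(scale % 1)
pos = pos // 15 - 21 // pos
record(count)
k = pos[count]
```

pos = (8 < scale) - scale

Transformed code:
k = (8 < pos) - pos
pos = (8 < scale) - scale
scale = process(scale % 1)
pos = pos // 15 - 21 // pos
record(count)
k = pos[count]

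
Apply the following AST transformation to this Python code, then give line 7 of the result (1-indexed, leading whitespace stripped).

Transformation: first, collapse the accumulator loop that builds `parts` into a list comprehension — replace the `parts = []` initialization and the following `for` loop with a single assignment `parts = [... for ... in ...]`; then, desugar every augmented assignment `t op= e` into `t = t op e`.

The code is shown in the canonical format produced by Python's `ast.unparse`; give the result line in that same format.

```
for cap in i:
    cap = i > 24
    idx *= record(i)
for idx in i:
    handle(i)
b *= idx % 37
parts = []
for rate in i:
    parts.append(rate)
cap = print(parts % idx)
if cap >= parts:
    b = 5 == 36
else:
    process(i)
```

Transformed code:
for cap in i:
    cap = i > 24
    idx = idx * record(i)
for idx in i:
    handle(i)
b = b * (idx % 37)
parts = [rate for rate in i]
cap = print(parts % idx)
if cap >= parts:
    b = 5 == 36
else:
    process(i)

parts = [rate for rate in i]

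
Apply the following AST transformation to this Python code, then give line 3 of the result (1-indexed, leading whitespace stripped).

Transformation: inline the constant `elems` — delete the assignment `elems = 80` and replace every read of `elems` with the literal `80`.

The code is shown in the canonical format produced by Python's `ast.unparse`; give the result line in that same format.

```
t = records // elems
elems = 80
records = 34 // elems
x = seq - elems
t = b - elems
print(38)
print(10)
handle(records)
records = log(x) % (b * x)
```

x = seq - 80

Transformed code:
t = records // 80
records = 34 // 80
x = seq - 80
t = b - 80
print(38)
print(10)
handle(records)
records = log(x) % (b * x)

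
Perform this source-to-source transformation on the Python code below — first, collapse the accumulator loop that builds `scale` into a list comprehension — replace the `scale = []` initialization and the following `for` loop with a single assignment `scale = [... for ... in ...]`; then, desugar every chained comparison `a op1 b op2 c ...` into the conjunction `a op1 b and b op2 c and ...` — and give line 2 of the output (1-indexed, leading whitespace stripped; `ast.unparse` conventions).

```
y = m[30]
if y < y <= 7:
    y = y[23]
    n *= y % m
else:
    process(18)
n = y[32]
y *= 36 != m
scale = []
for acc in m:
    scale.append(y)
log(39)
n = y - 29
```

if y < y and y <= 7:

Transformed code:
y = m[30]
if y < y and y <= 7:
    y = y[23]
    n *= y % m
else:
    process(18)
n = y[32]
y *= 36 != m
scale = [y for acc in m]
log(39)
n = y - 29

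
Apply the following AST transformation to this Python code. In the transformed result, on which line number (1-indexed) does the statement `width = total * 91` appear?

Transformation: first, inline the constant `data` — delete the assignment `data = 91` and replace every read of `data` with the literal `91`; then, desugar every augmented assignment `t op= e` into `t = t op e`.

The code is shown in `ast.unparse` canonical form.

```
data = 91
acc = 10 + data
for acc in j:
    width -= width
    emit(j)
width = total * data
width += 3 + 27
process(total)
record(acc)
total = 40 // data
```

5

Transformed code:
acc = 10 + 91
for acc in j:
    width = width - width
    emit(j)
width = total * 91
width = width + (3 + 27)
process(total)
record(acc)
total = 40 // 91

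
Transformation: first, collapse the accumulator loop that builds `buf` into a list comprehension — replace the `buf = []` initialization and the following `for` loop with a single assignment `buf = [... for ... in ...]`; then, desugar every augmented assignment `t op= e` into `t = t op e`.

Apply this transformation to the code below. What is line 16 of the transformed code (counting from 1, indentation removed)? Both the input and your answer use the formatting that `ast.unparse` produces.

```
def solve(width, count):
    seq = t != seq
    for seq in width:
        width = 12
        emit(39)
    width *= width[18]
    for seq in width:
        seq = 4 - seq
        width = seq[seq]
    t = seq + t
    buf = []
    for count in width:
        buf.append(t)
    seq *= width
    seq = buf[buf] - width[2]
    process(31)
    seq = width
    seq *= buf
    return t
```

seq = seq * buf

Transformed code:
def solve(width, count):
    seq = t != seq
    for seq in width:
        width = 12
        emit(39)
    width = width * width[18]
    for seq in width:
        seq = 4 - seq
        width = seq[seq]
    t = seq + t
    buf = [t for count in width]
    seq = seq * width
    seq = buf[buf] - width[2]
    process(31)
    seq = width
    seq = seq * buf
    return t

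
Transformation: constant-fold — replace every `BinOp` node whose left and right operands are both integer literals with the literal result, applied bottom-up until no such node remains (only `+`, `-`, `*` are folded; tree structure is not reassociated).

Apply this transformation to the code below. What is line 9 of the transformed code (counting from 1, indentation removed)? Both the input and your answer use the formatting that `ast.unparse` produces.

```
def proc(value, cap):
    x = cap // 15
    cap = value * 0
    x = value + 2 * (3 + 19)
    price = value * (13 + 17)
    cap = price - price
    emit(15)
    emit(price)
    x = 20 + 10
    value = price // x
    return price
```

x = 30

Transformed code:
def proc(value, cap):
    x = cap // 15
    cap = value * 0
    x = value + 44
    price = value * 30
    cap = price - price
    emit(15)
    emit(price)
    x = 30
    value = price // x
    return price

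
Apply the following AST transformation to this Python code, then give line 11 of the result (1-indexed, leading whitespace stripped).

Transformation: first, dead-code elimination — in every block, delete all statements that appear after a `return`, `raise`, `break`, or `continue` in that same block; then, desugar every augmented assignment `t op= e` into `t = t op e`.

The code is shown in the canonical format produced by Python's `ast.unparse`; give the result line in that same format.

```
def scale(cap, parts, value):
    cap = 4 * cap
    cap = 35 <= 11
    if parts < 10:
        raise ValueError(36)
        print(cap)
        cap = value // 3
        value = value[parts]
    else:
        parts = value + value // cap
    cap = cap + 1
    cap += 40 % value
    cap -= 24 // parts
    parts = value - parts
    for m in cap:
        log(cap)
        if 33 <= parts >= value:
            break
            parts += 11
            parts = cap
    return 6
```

Transformed code:
def scale(cap, parts, value):
    cap = 4 * cap
    cap = 35 <= 11
    if parts < 10:
        raise ValueError(36)
    else:
        parts = value + value // cap
    cap = cap + 1
    cap = cap + 40 % value
    cap = cap - 24 // parts
    parts = value - parts
    for m in cap:
        log(cap)
        if 33 <= parts >= value:
            break
    return 6

parts = value - parts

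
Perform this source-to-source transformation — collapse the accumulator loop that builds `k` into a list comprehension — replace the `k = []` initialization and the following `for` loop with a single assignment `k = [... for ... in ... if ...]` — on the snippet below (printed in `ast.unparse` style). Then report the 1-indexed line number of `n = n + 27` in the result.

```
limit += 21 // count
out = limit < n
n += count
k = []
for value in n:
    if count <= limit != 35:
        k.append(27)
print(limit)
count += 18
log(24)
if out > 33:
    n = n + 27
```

9

Transformed code:
limit += 21 // count
out = limit < n
n += count
k = [27 for value in n if count <= limit != 35]
print(limit)
count += 18
log(24)
if out > 33:
    n = n + 27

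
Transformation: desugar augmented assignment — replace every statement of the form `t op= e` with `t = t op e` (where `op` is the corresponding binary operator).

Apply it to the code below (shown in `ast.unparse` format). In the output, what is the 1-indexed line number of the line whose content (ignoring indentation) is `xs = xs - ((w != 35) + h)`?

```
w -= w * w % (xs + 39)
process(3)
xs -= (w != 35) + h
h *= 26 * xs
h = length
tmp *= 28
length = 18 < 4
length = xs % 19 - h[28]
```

3

Transformed code:
w = w - w * w % (xs + 39)
process(3)
xs = xs - ((w != 35) + h)
h = h * (26 * xs)
h = length
tmp = tmp * 28
length = 18 < 4
length = xs % 19 - h[28]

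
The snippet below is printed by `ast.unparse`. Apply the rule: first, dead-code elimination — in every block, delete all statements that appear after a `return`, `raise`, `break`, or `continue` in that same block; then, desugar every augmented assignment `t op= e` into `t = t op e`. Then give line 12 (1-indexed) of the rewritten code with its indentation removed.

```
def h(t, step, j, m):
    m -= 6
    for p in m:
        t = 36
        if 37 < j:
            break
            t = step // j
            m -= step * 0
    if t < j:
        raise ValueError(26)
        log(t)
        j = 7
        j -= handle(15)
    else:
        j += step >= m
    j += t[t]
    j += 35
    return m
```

j = j + 35

Transformed code:
def h(t, step, j, m):
    m = m - 6
    for p in m:
        t = 36
        if 37 < j:
            break
    if t < j:
        raise ValueError(26)
    else:
        j = j + (step >= m)
    j = j + t[t]
    j = j + 35
    return m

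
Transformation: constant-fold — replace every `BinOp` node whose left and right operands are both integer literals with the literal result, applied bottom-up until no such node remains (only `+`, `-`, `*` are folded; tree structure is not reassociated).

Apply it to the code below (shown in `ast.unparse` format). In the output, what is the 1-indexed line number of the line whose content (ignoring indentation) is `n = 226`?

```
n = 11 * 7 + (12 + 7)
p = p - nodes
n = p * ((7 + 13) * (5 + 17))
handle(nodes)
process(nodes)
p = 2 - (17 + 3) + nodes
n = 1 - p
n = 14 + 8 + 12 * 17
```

Transformed code:
n = 96
p = p - nodes
n = p * 440
handle(nodes)
process(nodes)
p = -18 + nodes
n = 1 - p
n = 226

8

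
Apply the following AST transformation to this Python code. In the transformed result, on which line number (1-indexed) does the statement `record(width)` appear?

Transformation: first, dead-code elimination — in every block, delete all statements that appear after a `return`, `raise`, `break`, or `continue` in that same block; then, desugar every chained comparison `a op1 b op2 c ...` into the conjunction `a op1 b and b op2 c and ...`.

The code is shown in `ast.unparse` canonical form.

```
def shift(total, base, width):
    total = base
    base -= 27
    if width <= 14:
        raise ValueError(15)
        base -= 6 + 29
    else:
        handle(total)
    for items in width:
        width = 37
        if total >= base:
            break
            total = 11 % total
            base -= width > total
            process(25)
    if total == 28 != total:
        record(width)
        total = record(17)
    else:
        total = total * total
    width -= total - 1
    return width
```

Transformed code:
def shift(total, base, width):
    total = base
    base -= 27
    if width <= 14:
        raise ValueError(15)
    else:
        handle(total)
    for items in width:
        width = 37
        if total >= base:
            break
    if total == 28 and 28 != total:
        record(width)
        total = record(17)
    else:
        total = total * total
    width -= total - 1
    return width

13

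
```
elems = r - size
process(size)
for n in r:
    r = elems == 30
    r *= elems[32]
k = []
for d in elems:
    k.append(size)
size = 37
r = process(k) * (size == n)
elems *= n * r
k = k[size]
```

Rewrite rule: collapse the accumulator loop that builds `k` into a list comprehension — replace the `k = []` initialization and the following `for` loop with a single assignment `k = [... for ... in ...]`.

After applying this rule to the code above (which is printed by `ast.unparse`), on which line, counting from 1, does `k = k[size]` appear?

10

Transformed code:
elems = r - size
process(size)
for n in r:
    r = elems == 30
    r *= elems[32]
k = [size for d in elems]
size = 37
r = process(k) * (size == n)
elems *= n * r
k = k[size]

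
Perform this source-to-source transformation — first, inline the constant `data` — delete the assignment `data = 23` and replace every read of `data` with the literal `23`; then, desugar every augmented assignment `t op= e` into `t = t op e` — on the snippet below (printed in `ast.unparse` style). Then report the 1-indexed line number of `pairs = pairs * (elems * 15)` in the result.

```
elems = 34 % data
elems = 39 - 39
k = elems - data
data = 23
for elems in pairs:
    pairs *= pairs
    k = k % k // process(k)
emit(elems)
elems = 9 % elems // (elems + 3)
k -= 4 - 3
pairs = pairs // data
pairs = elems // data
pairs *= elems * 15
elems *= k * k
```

12

Transformed code:
elems = 34 % 23
elems = 39 - 39
k = elems - 23
for elems in pairs:
    pairs = pairs * pairs
    k = k % k // process(k)
emit(elems)
elems = 9 % elems // (elems + 3)
k = k - (4 - 3)
pairs = pairs // 23
pairs = elems // 23
pairs = pairs * (elems * 15)
elems = elems * (k * k)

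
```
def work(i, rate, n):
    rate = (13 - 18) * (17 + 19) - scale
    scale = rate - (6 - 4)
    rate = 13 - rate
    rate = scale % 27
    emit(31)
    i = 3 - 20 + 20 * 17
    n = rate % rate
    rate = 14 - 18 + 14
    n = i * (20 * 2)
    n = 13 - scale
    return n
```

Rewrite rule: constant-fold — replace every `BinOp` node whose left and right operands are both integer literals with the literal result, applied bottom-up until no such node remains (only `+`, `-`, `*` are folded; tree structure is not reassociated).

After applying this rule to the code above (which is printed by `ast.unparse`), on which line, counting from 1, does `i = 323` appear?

Transformed code:
def work(i, rate, n):
    rate = -180 - scale
    scale = rate - 2
    rate = 13 - rate
    rate = scale % 27
    emit(31)
    i = 323
    n = rate % rate
    rate = 10
    n = i * 40
    n = 13 - scale
    return n

7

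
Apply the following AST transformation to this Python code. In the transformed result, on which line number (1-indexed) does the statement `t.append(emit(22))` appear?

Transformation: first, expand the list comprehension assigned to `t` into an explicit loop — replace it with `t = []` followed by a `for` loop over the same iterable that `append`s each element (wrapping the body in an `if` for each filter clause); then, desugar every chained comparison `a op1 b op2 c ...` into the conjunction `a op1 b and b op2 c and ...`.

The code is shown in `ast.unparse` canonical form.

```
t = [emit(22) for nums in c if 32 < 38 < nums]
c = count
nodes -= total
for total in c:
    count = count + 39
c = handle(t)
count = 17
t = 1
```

4

Transformed code:
t = []
for nums in c:
    if 32 < 38 and 38 < nums:
        t.append(emit(22))
c = count
nodes -= total
for total in c:
    count = count + 39
c = handle(t)
count = 17
t = 1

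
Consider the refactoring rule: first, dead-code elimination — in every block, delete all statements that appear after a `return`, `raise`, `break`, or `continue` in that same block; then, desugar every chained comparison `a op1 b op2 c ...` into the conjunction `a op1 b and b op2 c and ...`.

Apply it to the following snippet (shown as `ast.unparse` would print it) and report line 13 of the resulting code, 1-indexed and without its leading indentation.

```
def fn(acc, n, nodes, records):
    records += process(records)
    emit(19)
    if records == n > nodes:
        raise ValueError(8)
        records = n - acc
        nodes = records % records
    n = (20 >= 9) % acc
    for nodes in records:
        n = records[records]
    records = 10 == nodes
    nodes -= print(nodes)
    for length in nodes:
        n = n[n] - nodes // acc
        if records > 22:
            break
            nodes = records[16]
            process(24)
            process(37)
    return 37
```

Transformed code:
def fn(acc, n, nodes, records):
    records += process(records)
    emit(19)
    if records == n and n > nodes:
        raise ValueError(8)
    n = (20 >= 9) % acc
    for nodes in records:
        n = records[records]
    records = 10 == nodes
    nodes -= print(nodes)
    for length in nodes:
        n = n[n] - nodes // acc
        if records > 22:
            break
    return 37

if records > 22:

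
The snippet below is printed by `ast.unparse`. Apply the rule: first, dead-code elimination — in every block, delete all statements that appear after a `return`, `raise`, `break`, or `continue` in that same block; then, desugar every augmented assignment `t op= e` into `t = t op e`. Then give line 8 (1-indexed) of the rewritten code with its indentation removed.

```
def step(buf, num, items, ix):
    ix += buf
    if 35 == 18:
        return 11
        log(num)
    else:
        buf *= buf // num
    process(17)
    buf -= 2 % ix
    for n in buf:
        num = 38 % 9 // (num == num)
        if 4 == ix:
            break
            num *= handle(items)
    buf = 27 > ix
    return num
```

Transformed code:
def step(buf, num, items, ix):
    ix = ix + buf
    if 35 == 18:
        return 11
    else:
        buf = buf * (buf // num)
    process(17)
    buf = buf - 2 % ix
    for n in buf:
        num = 38 % 9 // (num == num)
        if 4 == ix:
            break
    buf = 27 > ix
    return num

buf = buf - 2 % ix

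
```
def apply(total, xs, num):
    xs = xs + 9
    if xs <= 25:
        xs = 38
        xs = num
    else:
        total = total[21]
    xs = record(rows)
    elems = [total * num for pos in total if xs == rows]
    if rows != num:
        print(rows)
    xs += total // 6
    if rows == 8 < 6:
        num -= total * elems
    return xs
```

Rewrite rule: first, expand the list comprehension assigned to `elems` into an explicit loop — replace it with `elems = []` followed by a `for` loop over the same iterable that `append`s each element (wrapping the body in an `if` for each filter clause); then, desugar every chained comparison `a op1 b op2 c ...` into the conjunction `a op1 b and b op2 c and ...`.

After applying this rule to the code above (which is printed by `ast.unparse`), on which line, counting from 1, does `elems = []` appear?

9

Transformed code:
def apply(total, xs, num):
    xs = xs + 9
    if xs <= 25:
        xs = 38
        xs = num
    else:
        total = total[21]
    xs = record(rows)
    elems = []
    for pos in total:
        if xs == rows:
            elems.append(total * num)
    if rows != num:
        print(rows)
    xs += total // 6
    if rows == 8 and 8 < 6:
        num -= total * elems
    return xs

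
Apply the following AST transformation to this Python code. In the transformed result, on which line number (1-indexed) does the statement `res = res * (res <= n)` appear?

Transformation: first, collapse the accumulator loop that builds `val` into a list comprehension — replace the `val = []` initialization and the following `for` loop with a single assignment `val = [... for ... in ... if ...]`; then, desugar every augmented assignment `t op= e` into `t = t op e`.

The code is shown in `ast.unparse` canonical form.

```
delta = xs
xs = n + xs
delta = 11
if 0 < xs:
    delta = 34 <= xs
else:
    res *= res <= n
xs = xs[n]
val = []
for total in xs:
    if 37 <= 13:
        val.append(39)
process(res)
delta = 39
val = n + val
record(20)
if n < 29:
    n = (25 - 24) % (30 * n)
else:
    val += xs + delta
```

7

Transformed code:
delta = xs
xs = n + xs
delta = 11
if 0 < xs:
    delta = 34 <= xs
else:
    res = res * (res <= n)
xs = xs[n]
val = [39 for total in xs if 37 <= 13]
process(res)
delta = 39
val = n + val
record(20)
if n < 29:
    n = (25 - 24) % (30 * n)
else:
    val = val + (xs + delta)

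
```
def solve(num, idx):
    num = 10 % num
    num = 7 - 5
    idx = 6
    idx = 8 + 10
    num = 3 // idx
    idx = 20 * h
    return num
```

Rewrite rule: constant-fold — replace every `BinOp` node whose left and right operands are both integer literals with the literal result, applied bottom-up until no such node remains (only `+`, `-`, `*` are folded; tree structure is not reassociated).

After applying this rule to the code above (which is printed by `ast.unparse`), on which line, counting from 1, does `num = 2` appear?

Transformed code:
def solve(num, idx):
    num = 10 % num
    num = 2
    idx = 6
    idx = 18
    num = 3 // idx
    idx = 20 * h
    return num

3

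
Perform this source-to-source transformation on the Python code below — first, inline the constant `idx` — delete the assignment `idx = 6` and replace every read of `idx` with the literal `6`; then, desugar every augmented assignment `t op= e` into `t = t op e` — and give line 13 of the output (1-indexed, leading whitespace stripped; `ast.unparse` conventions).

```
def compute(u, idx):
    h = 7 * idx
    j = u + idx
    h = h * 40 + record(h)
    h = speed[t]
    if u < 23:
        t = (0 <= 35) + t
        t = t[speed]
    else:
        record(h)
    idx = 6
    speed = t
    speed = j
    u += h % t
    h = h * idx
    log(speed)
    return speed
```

Transformed code:
def compute(u, idx):
    h = 7 * 6
    j = u + 6
    h = h * 40 + record(h)
    h = speed[t]
    if u < 23:
        t = (0 <= 35) + t
        t = t[speed]
    else:
        record(h)
    speed = t
    speed = j
    u = u + h % t
    h = h * 6
    log(speed)
    return speed

u = u + h % t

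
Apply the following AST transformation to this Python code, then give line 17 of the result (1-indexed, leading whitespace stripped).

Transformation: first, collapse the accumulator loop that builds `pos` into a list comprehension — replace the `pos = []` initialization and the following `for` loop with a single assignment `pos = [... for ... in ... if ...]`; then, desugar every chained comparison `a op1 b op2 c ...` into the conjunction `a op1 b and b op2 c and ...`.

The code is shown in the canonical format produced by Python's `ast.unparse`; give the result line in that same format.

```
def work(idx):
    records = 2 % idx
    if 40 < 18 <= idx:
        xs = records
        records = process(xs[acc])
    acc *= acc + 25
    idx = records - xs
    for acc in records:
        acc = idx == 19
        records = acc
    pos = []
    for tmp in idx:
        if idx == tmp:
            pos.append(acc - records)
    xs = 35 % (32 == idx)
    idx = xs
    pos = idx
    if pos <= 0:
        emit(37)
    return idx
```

return idx

Transformed code:
def work(idx):
    records = 2 % idx
    if 40 < 18 and 18 <= idx:
        xs = records
        records = process(xs[acc])
    acc *= acc + 25
    idx = records - xs
    for acc in records:
        acc = idx == 19
        records = acc
    pos = [acc - records for tmp in idx if idx == tmp]
    xs = 35 % (32 == idx)
    idx = xs
    pos = idx
    if pos <= 0:
        emit(37)
    return idx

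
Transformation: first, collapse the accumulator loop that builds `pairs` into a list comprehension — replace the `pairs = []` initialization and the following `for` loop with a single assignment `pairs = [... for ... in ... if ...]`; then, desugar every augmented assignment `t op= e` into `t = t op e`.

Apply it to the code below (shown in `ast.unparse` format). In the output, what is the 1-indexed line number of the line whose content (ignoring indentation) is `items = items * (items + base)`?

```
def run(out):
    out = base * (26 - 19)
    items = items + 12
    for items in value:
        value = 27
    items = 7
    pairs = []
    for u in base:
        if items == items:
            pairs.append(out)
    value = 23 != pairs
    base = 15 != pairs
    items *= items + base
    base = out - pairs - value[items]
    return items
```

10

Transformed code:
def run(out):
    out = base * (26 - 19)
    items = items + 12
    for items in value:
        value = 27
    items = 7
    pairs = [out for u in base if items == items]
    value = 23 != pairs
    base = 15 != pairs
    items = items * (items + base)
    base = out - pairs - value[items]
    return items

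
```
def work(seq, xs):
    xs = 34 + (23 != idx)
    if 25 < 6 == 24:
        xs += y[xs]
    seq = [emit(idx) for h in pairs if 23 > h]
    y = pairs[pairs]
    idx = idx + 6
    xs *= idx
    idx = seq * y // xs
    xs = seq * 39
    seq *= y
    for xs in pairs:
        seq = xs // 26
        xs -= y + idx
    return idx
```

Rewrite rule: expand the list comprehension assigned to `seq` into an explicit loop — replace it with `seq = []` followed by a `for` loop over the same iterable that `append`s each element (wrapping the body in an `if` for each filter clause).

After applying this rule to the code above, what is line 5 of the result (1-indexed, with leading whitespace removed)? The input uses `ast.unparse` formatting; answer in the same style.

seq = []

Transformed code:
def work(seq, xs):
    xs = 34 + (23 != idx)
    if 25 < 6 == 24:
        xs += y[xs]
    seq = []
    for h in pairs:
        if 23 > h:
            seq.append(emit(idx))
    y = pairs[pairs]
    idx = idx + 6
    xs *= idx
    idx = seq * y // xs
    xs = seq * 39
    seq *= y
    for xs in pairs:
        seq = xs // 26
        xs -= y + idx
    return idx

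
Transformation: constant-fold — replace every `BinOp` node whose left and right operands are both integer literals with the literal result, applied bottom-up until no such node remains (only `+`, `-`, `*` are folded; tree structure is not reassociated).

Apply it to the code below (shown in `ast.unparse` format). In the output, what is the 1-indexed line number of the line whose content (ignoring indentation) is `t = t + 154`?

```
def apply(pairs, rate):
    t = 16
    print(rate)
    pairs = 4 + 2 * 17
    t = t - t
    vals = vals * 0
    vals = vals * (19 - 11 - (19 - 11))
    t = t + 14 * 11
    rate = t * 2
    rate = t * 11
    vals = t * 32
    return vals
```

8

Transformed code:
def apply(pairs, rate):
    t = 16
    print(rate)
    pairs = 38
    t = t - t
    vals = vals * 0
    vals = vals * 0
    t = t + 154
    rate = t * 2
    rate = t * 11
    vals = t * 32
    return vals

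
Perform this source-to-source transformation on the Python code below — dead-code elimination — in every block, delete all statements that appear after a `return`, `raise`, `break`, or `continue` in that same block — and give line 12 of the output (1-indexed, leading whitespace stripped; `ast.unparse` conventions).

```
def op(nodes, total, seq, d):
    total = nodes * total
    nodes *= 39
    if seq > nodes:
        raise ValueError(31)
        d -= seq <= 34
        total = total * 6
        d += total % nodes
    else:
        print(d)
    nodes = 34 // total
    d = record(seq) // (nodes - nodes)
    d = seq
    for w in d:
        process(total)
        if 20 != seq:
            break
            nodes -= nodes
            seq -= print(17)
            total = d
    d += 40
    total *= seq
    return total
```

Transformed code:
def op(nodes, total, seq, d):
    total = nodes * total
    nodes *= 39
    if seq > nodes:
        raise ValueError(31)
    else:
        print(d)
    nodes = 34 // total
    d = record(seq) // (nodes - nodes)
    d = seq
    for w in d:
        process(total)
        if 20 != seq:
            break
    d += 40
    total *= seq
    return total

process(total)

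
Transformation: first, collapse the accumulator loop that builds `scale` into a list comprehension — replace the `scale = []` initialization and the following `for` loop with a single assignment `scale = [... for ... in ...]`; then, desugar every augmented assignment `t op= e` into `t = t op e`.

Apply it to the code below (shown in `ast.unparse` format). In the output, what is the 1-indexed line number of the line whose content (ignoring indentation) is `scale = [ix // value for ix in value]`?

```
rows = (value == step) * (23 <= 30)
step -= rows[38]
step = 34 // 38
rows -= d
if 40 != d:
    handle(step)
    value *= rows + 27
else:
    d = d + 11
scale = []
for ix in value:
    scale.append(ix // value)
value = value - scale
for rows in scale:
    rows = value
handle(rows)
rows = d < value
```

10

Transformed code:
rows = (value == step) * (23 <= 30)
step = step - rows[38]
step = 34 // 38
rows = rows - d
if 40 != d:
    handle(step)
    value = value * (rows + 27)
else:
    d = d + 11
scale = [ix // value for ix in value]
value = value - scale
for rows in scale:
    rows = value
handle(rows)
rows = d < value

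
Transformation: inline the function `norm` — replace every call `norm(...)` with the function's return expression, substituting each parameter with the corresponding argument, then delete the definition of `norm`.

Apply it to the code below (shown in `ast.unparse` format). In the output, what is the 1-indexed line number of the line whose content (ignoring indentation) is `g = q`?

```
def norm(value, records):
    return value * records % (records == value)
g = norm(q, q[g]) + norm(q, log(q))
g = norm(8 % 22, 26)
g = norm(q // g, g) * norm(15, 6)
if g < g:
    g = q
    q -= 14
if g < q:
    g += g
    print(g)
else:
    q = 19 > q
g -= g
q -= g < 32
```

Transformed code:
g = q * q[g] % (q[g] == q) + q * log(q) % (log(q) == q)
g = 8 % 22 * 26 % (26 == 8 % 22)
g = q // g * g % (g == q // g) * (15 * 6 % (6 == 15))
if g < g:
    g = q
    q -= 14
if g < q:
    g += g
    print(g)
else:
    q = 19 > q
g -= g
q -= g < 32

5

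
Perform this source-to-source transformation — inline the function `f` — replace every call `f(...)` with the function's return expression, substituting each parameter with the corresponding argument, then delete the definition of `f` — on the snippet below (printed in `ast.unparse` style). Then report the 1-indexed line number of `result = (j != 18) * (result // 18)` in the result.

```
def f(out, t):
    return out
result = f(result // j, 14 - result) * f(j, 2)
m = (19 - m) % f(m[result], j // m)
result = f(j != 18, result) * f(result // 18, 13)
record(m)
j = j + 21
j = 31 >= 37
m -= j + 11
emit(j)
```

Transformed code:
result = result // j * j
m = (19 - m) % m[result]
result = (j != 18) * (result // 18)
record(m)
j = j + 21
j = 31 >= 37
m -= j + 11
emit(j)

3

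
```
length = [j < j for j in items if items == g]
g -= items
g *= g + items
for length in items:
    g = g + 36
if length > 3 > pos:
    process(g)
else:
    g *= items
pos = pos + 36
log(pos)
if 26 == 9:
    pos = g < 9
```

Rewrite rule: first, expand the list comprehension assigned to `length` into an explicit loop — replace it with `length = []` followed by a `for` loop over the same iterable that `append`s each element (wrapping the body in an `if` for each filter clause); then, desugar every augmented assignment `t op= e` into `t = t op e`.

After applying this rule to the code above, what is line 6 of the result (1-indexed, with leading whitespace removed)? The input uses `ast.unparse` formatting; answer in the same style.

Transformed code:
length = []
for j in items:
    if items == g:
        length.append(j < j)
g = g - items
g = g * (g + items)
for length in items:
    g = g + 36
if length > 3 > pos:
    process(g)
else:
    g = g * items
pos = pos + 36
log(pos)
if 26 == 9:
    pos = g < 9

g = g * (g + items)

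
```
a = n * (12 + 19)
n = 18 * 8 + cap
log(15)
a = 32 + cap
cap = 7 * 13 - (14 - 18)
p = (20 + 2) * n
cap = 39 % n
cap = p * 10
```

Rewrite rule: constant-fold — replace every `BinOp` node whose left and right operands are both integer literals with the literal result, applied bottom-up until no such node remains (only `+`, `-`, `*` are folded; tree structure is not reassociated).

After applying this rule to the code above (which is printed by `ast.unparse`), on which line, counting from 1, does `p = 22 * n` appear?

6

Transformed code:
a = n * 31
n = 144 + cap
log(15)
a = 32 + cap
cap = 95
p = 22 * n
cap = 39 % n
cap = p * 10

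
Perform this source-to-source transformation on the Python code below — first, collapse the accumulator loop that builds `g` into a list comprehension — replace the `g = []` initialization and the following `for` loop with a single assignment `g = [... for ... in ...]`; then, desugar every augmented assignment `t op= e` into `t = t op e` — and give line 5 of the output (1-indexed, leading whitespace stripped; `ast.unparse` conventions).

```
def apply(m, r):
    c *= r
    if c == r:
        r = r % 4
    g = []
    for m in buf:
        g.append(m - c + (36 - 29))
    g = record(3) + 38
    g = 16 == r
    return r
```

g = [m - c + (36 - 29) for m in buf]

Transformed code:
def apply(m, r):
    c = c * r
    if c == r:
        r = r % 4
    g = [m - c + (36 - 29) for m in buf]
    g = record(3) + 38
    g = 16 == r
    return r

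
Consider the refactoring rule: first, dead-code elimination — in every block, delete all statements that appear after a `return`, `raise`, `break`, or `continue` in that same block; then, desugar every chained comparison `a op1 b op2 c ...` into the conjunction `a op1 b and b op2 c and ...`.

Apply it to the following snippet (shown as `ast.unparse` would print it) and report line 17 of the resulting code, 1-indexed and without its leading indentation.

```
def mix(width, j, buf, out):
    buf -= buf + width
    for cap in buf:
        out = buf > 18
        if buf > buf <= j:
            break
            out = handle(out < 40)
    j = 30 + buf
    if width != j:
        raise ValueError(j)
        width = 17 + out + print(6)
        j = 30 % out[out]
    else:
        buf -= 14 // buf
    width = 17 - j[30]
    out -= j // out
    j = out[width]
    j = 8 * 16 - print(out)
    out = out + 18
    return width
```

return width

Transformed code:
def mix(width, j, buf, out):
    buf -= buf + width
    for cap in buf:
        out = buf > 18
        if buf > buf and buf <= j:
            break
    j = 30 + buf
    if width != j:
        raise ValueError(j)
    else:
        buf -= 14 // buf
    width = 17 - j[30]
    out -= j // out
    j = out[width]
    j = 8 * 16 - print(out)
    out = out + 18
    return width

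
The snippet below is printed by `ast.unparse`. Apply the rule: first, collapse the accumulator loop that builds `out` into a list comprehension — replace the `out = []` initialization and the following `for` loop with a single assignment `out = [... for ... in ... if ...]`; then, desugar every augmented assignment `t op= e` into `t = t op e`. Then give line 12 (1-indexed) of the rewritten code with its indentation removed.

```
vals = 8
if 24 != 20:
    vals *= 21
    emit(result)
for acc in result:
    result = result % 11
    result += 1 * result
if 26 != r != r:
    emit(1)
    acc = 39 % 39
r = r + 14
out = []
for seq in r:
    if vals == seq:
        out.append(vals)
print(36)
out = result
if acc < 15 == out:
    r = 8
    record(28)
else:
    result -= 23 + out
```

Transformed code:
vals = 8
if 24 != 20:
    vals = vals * 21
    emit(result)
for acc in result:
    result = result % 11
    result = result + 1 * result
if 26 != r != r:
    emit(1)
    acc = 39 % 39
r = r + 14
out = [vals for seq in r if vals == seq]
print(36)
out = result
if acc < 15 == out:
    r = 8
    record(28)
else:
    result = result - (23 + out)

out = [vals for seq in r if vals == seq]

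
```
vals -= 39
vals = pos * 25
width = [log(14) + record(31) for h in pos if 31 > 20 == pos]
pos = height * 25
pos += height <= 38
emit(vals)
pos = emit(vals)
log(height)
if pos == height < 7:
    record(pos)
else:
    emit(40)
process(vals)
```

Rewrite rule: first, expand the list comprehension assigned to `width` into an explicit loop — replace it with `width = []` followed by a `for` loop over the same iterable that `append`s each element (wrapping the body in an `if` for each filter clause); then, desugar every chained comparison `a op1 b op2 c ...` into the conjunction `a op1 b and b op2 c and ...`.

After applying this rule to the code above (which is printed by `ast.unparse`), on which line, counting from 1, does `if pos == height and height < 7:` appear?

Transformed code:
vals -= 39
vals = pos * 25
width = []
for h in pos:
    if 31 > 20 and 20 == pos:
        width.append(log(14) + record(31))
pos = height * 25
pos += height <= 38
emit(vals)
pos = emit(vals)
log(height)
if pos == height and height < 7:
    record(pos)
else:
    emit(40)
process(vals)

12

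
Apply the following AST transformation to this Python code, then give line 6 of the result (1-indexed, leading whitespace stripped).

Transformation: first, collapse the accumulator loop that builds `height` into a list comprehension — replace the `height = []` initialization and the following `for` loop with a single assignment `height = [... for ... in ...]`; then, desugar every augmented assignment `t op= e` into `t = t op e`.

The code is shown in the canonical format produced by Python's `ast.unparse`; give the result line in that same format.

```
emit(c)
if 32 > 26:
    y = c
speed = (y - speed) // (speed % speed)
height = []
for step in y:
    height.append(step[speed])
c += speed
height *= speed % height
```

Transformed code:
emit(c)
if 32 > 26:
    y = c
speed = (y - speed) // (speed % speed)
height = [step[speed] for step in y]
c = c + speed
height = height * (speed % height)

c = c + speed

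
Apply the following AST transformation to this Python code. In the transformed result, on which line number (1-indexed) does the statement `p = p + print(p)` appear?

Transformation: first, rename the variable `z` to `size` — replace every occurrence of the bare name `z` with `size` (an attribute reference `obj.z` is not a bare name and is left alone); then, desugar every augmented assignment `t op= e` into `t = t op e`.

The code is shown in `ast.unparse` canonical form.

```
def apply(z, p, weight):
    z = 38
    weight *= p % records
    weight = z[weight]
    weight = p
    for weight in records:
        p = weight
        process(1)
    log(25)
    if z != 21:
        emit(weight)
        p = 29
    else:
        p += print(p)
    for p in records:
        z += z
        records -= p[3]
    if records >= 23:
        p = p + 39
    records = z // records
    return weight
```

Transformed code:
def apply(size, p, weight):
    size = 38
    weight = weight * (p % records)
    weight = size[weight]
    weight = p
    for weight in records:
        p = weight
        process(1)
    log(25)
    if size != 21:
        emit(weight)
        p = 29
    else:
        p = p + print(p)
    for p in records:
        size = size + size
        records = records - p[3]
    if records >= 23:
        p = p + 39
    records = size // records
    return weight

14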